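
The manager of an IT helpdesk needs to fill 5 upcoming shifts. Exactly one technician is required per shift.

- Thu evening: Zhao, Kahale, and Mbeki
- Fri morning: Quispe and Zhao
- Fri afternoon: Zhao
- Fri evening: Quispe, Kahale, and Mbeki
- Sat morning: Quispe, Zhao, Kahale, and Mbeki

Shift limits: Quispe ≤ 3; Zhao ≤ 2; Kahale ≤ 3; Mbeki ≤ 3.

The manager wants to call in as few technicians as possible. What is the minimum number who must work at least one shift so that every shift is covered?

5 slots to fill and no one can take more than 3, so at least ⌈5/3⌉ = 2 technicians are needed.
Quispe and Zhao alone can cover everything: Thu evening→Zhao, Fri morning→Quispe, Fri afternoon→Zhao, Fri evening→Quispe, Sat morning→Quispe.

2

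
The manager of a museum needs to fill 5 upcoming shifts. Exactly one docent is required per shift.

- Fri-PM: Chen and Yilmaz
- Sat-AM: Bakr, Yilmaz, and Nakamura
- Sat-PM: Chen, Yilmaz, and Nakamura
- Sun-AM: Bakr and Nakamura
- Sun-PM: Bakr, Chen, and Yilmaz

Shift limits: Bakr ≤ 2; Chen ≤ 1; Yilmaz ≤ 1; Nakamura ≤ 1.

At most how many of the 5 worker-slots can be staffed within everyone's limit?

Total capacity across all docents is 2+1+1+1 = 5, and 5 slots are needed, so at most 5 can be filled.
An assignment achieving 5: Fri-PM→Chen, Sat-AM→Bakr, Sat-PM→Nakamura, Sun-AM→Bakr, Sun-PM→Yilmaz.
Loads: Bakr 2/2, Chen 1/1, Yilmaz 1/1, Nakamura 1/1.

5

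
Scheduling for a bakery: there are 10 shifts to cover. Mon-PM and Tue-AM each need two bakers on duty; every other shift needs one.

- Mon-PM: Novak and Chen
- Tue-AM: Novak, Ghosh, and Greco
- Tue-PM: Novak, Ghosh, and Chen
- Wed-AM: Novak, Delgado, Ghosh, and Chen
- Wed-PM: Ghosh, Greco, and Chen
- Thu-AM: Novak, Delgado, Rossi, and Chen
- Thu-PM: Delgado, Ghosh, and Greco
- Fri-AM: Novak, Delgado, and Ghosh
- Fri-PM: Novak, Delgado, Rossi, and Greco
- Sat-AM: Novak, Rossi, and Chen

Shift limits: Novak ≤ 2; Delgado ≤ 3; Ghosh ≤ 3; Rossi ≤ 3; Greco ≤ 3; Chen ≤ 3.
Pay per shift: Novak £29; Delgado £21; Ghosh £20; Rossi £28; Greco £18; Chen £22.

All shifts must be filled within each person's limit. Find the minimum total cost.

£250

Mon-PM can only be covered by Novak and Chen, so that assignment is forced.
Picking the cheapest available baker for each shift independently would cost £246, but that ignores the shift limits.
An optimal schedule: Mon-PM→Chen+Novak, Tue-AM→Greco+Ghosh, Tue-PM→Ghosh, Wed-AM→Delgado, Wed-PM→Greco, Thu-AM→Delgado, Thu-PM→Greco, Fri-AM→Ghosh, Fri-PM→Delgado, Sat-AM→Chen.
Total: 22 + 29 + 18 + 20 + 20 + 21 + 18 + 21 + 18 + 20 + 21 + 22 = £250.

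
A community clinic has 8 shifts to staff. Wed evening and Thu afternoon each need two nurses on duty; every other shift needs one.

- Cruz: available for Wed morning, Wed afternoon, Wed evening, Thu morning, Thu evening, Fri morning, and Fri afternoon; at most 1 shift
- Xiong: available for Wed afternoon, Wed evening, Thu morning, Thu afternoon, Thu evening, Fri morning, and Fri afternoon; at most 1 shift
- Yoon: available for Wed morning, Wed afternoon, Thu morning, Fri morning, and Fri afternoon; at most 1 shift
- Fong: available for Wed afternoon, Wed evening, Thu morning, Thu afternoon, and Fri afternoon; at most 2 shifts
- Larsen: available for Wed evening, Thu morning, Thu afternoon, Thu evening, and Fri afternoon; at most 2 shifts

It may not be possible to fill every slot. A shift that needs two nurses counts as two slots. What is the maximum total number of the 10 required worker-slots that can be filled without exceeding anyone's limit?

Total capacity across all nurses is 1+1+1+2+2 = 7, and 10 slots are needed, so at most 7 can be filled.
An assignment achieving 7: Wed morning→Cruz, Wed afternoon→Fong, Wed evening→Larsen, Thu afternoon→Xiong+Fong, Thu evening→Larsen, Fri morning→Yoon.
Loads: Cruz 1/1, Xiong 1/1, Yoon 1/1, Fong 2/2, Larsen 2/2.

7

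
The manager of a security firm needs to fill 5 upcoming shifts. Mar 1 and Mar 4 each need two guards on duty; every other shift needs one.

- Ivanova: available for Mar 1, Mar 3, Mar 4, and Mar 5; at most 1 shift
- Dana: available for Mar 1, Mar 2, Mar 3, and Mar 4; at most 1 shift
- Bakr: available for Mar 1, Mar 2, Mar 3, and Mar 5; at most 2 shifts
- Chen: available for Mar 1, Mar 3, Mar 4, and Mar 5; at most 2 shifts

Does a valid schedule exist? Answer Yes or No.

Shifts {Mar 1, Mar 2, Mar 3, Mar 4, Mar 5} need 7 worker-slots in total, but the guards available for any of those shifts (Ivanova, Dana, Bakr, and Chen) can supply at most 6 among them. So no valid schedule exists.

No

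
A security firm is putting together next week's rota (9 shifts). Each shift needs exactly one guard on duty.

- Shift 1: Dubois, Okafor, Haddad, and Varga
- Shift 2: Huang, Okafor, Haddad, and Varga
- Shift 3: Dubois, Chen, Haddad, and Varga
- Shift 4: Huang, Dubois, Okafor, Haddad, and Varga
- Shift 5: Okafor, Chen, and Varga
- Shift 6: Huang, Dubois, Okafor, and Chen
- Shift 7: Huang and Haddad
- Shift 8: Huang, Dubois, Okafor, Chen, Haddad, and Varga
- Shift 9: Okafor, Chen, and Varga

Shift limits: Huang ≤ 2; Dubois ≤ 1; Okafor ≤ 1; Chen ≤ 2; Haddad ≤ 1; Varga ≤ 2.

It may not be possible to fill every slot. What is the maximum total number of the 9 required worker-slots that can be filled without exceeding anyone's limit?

Total capacity across all guards is 2+1+1+2+1+2 = 9, and 9 slots are needed, so at most 9 can be filled.
An assignment achieving 9: Shift 1→Dubois, Shift 2→Huang, Shift 3→Haddad, Shift 4→Varga, Shift 5→Okafor, Shift 6→Chen, Shift 7→Huang, Shift 8→Varga, Shift 9→Chen.
Loads: Huang 2/2, Dubois 1/1, Okafor 1/1, Chen 2/2, Haddad 1/1, Varga 2/2.

9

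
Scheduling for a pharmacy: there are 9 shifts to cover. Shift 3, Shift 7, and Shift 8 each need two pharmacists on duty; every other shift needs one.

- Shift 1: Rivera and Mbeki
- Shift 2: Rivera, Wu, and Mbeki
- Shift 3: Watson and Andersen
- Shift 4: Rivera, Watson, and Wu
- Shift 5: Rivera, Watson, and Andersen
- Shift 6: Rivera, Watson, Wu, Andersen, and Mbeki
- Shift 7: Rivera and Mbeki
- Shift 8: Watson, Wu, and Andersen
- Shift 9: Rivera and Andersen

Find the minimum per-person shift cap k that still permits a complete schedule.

3

With 5 pharmacists and 12 worker-slots to fill, someone must work at least ⌈12/5⌉ = 3 shifts, so k ≥ 3.
k = 3 works: Shift 1→Rivera, Shift 2→Wu, Shift 3→Watson+Andersen, Shift 4→Watson, Shift 5→Watson, Shift 6→Wu, Shift 7→Rivera+Mbeki, Shift 8→Wu+Andersen, Shift 9→Rivera.
Loads: Rivera 3, Watson 3, Wu 3, Andersen 2, Mbeki 1 — all ≤ 3.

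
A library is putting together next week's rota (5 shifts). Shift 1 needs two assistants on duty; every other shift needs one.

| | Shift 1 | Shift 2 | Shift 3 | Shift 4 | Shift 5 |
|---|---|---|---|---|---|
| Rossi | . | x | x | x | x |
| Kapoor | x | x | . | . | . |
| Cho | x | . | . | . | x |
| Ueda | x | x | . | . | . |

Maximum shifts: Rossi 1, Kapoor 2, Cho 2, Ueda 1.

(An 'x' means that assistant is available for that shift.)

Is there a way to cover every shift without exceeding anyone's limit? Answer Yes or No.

No

Total capacity is 6 and 6 slots are needed, so capacity alone doesn't rule it out.
Shifts {Shift 3, Shift 4} need 2 worker-slots in total, but the assistants available for any of those shifts (Rossi) can supply at most 1 among them. So no valid schedule exists.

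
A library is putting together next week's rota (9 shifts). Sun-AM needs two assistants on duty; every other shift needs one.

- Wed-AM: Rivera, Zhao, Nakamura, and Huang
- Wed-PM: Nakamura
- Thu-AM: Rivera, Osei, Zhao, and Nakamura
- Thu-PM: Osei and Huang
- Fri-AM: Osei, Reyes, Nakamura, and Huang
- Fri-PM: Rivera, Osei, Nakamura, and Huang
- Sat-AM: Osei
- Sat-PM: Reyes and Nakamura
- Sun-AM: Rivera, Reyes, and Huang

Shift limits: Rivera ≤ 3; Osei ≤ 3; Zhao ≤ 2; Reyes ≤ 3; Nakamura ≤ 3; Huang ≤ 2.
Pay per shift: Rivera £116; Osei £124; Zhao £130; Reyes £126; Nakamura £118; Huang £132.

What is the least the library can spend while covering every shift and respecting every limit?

£1200

Wed-PM can only be covered by Nakamura, so that assignment is forced.
Sat-AM can only be covered by Osei, so that assignment is forced.
Picking the cheapest available assistant for each shift independently would cost £1192, but that ignores the shift limits.
An optimal schedule: Wed-AM→Rivera, Wed-PM→Nakamura, Thu-AM→Rivera, Thu-PM→Osei, Fri-AM→Nakamura, Fri-PM→Osei, Sat-AM→Osei, Sat-PM→Nakamura, Sun-AM→Rivera+Reyes.
Total: 116 + 118 + 116 + 124 + 118 + 124 + 124 + 118 + 116 + 126 = £1200.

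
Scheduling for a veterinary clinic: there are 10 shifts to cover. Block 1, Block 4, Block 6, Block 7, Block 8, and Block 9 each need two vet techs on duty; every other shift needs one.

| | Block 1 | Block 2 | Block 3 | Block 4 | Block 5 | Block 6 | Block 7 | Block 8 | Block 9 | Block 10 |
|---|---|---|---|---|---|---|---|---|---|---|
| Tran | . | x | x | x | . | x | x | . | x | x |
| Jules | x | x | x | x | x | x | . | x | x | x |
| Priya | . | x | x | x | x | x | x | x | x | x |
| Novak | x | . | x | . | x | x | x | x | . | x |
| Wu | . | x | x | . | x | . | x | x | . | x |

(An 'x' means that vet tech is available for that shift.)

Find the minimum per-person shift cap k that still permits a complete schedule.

4

With 5 vet techs and 16 worker-slots to fill, someone must work at least ⌈16/5⌉ = 4 shifts, so k ≥ 4.
k = 4 works: Block 1→Jules+Novak, Block 2→Tran, Block 3→Tran, Block 4→Tran+Jules, Block 5→Jules, Block 6→Priya+Novak, Block 7→Priya+Novak, Block 8→Priya+Novak, Block 9→Tran+Jules, Block 10→Priya.
Loads: Tran 4, Jules 4, Priya 4, Novak 4, Wu 0 — all ≤ 4.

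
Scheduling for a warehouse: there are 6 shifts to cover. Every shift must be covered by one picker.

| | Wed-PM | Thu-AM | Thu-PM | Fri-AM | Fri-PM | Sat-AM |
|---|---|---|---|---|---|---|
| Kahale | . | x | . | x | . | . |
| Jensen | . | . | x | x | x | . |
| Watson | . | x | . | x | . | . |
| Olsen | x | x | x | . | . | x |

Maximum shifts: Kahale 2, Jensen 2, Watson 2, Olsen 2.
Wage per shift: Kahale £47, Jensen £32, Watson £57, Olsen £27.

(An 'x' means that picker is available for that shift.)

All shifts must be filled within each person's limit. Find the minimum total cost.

£212

Wed-PM can only be covered by Olsen, so that assignment is forced.
Fri-PM can only be covered by Jensen, so that assignment is forced.
Sat-AM can only be covered by Olsen, so that assignment is forced.
Picking the cheapest available picker for each shift independently would cost £172, but that ignores the shift limits.
An optimal schedule: Wed-PM→Olsen, Thu-AM→Kahale, Thu-PM→Jensen, Fri-AM→Kahale, Fri-PM→Jensen, Sat-AM→Olsen.
Total: 27 + 47 + 32 + 47 + 32 + 27 = £212.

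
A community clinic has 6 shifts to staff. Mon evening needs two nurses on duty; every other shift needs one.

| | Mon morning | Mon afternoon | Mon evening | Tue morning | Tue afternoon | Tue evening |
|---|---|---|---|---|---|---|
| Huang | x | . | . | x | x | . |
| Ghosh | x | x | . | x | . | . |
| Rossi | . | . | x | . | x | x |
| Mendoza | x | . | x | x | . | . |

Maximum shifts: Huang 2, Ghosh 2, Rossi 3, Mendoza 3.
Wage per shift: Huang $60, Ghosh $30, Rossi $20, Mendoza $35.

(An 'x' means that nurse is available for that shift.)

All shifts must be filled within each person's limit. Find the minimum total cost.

$190

Mon afternoon can only be covered by Ghosh, so that assignment is forced.
Mon evening can only be covered by Rossi and Mendoza, so that assignment is forced.
Tue evening can only be covered by Rossi, so that assignment is forced.
Picking the cheapest available nurse for each shift independently would cost $185, but that ignores the shift limits.
An optimal schedule: Mon morning→Ghosh, Mon afternoon→Ghosh, Mon evening→Rossi+Mendoza, Tue morning→Mendoza, Tue afternoon→Rossi, Tue evening→Rossi.
Total: 30 + 30 + 20 + 35 + 35 + 20 + 20 = $190.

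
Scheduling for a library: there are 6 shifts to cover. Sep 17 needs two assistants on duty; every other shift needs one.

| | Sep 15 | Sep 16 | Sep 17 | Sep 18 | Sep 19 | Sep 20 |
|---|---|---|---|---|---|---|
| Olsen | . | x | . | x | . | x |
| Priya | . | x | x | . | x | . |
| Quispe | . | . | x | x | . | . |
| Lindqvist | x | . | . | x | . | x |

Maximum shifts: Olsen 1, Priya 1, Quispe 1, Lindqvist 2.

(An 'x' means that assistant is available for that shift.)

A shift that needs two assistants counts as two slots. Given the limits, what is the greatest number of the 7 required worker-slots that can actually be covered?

5

Total capacity across all assistants is 1+1+1+2 = 5, and 7 slots are needed, so at most 5 can be filled.
An assignment achieving 5: Sep 15→Lindqvist, Sep 16→Olsen, Sep 17→Quispe, Sep 19→Priya, Sep 20→Lindqvist.
Loads: Olsen 1/1, Priya 1/1, Quispe 1/1, Lindqvist 2/2.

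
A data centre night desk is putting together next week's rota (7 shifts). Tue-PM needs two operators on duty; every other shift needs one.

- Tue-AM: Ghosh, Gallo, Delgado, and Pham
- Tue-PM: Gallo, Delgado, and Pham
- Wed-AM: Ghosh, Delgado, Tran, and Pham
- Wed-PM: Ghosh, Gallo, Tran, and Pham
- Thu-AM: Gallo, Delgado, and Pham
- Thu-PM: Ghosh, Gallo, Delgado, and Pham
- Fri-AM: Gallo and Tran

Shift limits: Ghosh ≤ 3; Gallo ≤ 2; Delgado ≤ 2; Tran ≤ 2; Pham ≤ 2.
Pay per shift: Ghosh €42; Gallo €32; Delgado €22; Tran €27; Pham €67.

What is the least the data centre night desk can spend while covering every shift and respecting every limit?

Picking the cheapest available operator for each shift independently would cost €196, but that ignores the shift limits.
An optimal schedule: Tue-AM→Gallo, Tue-PM→Delgado+Gallo, Wed-AM→Tran, Wed-PM→Ghosh, Thu-AM→Delgado, Thu-PM→Ghosh, Fri-AM→Tran.
Total: 32 + 22 + 32 + 27 + 42 + 22 + 42 + 27 = €246.

€246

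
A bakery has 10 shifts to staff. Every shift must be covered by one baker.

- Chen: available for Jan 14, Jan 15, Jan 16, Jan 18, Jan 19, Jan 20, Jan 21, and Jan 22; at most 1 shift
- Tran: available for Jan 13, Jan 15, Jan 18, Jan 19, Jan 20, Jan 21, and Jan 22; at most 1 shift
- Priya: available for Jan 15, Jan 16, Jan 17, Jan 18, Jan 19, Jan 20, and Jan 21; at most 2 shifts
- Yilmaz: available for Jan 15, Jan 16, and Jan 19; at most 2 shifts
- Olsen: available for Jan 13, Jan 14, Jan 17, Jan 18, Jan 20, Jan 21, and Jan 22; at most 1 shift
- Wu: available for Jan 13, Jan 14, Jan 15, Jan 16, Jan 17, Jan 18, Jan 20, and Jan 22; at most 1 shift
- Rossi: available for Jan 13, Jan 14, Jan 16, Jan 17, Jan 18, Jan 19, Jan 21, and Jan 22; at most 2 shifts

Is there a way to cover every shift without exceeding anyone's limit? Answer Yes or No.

Yes

One valid schedule: Jan 13→Tran, Jan 14→Chen, Jan 15→Priya, Jan 16→Yilmaz, Jan 17→Priya, Jan 18→Rossi, Jan 19→Yilmaz, Jan 20→Olsen, Jan 21→Rossi, Jan 22→Wu.
Loads: Chen 1/1, Tran 1/1, Priya 2/2, Yilmaz 2/2, Olsen 1/1, Wu 1/1, Rossi 2/2 — all within limits.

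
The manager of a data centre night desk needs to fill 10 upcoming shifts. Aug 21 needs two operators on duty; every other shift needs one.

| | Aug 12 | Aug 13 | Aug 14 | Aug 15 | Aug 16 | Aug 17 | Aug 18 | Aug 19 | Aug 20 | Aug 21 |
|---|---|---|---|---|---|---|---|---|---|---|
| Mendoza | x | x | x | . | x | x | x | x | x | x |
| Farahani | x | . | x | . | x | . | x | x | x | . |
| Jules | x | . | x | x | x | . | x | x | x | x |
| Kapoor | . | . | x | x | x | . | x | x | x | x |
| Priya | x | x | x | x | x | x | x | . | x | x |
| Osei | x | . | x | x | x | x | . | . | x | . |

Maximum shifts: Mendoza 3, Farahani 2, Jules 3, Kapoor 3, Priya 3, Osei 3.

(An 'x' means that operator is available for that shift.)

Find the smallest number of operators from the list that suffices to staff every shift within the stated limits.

4

11 slots to fill and no one can take more than 3, so at least ⌈11/3⌉ = 4 operators are needed.
Mendoza, Farahani, Jules, and Kapoor alone can cover everything: Aug 12→Mendoza, Aug 13→Mendoza, Aug 14→Farahani, Aug 15→Jules, Aug 16→Farahani, Aug 17→Mendoza, Aug 18→Jules, Aug 19→Kapoor, Aug 20→Kapoor, Aug 21→Jules+Kapoor.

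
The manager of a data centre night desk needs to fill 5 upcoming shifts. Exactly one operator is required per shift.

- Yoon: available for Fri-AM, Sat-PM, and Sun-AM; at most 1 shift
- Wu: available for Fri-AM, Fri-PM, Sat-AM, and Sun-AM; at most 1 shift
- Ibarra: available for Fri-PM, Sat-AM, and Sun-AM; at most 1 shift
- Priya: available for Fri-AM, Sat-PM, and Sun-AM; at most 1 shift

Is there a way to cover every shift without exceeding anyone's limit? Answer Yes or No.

Shifts {Fri-AM, Fri-PM, Sat-AM, Sat-PM, Sun-AM} need 5 worker-slots in total, but the operators available for any of those shifts (Yoon, Wu, Ibarra, and Priya) can supply at most 4 among them. So no valid schedule exists.

No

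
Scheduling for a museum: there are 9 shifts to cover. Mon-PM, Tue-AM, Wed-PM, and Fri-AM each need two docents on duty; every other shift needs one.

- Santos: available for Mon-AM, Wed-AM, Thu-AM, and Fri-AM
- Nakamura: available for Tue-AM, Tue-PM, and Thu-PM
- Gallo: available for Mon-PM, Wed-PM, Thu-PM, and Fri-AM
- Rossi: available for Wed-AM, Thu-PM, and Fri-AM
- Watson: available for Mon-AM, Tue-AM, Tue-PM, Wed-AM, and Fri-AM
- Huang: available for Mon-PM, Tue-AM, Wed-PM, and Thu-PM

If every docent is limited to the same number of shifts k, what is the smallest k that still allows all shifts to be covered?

With 6 docents and 13 worker-slots to fill, someone must work at least ⌈13/6⌉ = 3 shifts, so k ≥ 3.
k = 3 works: Mon-AM→Santos, Mon-PM→Gallo+Huang, Tue-AM→Nakamura+Watson, Tue-PM→Nakamura, Wed-AM→Santos, Wed-PM→Gallo+Huang, Thu-AM→Santos, Thu-PM→Nakamura, Fri-AM→Gallo+Rossi.
Loads: Santos 3, Nakamura 3, Gallo 3, Rossi 1, Watson 1, Huang 2 — all ≤ 3.

3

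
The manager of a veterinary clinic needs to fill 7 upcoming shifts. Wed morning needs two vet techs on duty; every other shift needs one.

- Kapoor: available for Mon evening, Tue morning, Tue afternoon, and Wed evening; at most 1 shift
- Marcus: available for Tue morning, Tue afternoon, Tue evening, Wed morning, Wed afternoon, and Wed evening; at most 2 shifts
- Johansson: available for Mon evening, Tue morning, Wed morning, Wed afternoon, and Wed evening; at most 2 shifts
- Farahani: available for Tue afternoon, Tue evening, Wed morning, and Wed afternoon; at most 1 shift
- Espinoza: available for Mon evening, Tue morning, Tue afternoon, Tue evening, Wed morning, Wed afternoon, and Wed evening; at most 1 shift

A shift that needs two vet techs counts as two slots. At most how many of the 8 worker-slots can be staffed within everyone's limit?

7

Total capacity across all vet techs is 1+2+2+1+1 = 7, and 8 slots are needed, so at most 7 can be filled.
An assignment achieving 7: Mon evening→Kapoor, Tue morning→Marcus, Tue afternoon→Farahani, Tue evening→Marcus, Wed morning→Johansson+Espinoza, Wed afternoon→Johansson.
Loads: Kapoor 1/1, Marcus 2/2, Johansson 2/2, Farahani 1/1, Espinoza 1/1.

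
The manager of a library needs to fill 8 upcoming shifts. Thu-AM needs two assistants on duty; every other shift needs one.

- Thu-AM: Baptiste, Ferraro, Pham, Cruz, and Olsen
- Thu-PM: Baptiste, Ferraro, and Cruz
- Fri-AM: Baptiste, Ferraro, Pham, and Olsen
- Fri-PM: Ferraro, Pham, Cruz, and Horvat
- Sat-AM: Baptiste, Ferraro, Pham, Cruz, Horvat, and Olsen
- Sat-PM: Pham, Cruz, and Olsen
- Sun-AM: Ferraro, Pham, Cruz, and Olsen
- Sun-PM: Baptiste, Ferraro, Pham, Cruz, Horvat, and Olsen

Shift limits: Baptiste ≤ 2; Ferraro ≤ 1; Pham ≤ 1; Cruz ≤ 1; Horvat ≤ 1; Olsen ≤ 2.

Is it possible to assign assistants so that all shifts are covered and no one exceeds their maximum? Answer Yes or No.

Total capacity is 2+1+1+1+1+2 = 8 but 9 worker-slots are needed — infeasible.

No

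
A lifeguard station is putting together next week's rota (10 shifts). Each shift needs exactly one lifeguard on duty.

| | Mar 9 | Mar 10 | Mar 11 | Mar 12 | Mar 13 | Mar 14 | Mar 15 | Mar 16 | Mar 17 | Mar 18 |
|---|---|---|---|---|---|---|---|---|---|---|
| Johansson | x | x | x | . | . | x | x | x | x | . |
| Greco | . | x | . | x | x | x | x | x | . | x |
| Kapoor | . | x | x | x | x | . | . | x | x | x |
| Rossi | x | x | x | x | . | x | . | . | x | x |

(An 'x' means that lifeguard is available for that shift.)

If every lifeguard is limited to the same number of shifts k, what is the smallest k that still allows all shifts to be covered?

With 4 lifeguards and 10 worker-slots to fill, someone must work at least ⌈10/4⌉ = 3 shifts, so k ≥ 3.
k = 3 works: Mar 9→Johansson, Mar 10→Rossi, Mar 11→Johansson, Mar 12→Greco, Mar 13→Greco, Mar 14→Greco, Mar 15→Johansson, Mar 16→Kapoor, Mar 17→Kapoor, Mar 18→Kapoor.
Loads: Johansson 3, Greco 3, Kapoor 3, Rossi 1 — all ≤ 3.

3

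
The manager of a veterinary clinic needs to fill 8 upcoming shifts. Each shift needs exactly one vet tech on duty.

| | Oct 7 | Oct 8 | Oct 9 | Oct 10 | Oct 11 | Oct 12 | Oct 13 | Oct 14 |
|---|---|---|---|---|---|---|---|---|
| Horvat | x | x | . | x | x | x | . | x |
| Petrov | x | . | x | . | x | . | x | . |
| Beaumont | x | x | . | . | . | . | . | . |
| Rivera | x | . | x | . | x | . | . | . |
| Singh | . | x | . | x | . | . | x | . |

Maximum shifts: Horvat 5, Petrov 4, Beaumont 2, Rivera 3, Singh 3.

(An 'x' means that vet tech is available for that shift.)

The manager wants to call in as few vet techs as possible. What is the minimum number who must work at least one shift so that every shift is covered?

2

8 slots to fill and no one can take more than 5, so at least ⌈8/5⌉ = 2 vet techs are needed.
Horvat and Petrov alone can cover everything: Oct 7→Horvat, Oct 8→Horvat, Oct 9→Petrov, Oct 10→Horvat, Oct 11→Petrov, Oct 12→Horvat, Oct 13→Petrov, Oct 14→Horvat.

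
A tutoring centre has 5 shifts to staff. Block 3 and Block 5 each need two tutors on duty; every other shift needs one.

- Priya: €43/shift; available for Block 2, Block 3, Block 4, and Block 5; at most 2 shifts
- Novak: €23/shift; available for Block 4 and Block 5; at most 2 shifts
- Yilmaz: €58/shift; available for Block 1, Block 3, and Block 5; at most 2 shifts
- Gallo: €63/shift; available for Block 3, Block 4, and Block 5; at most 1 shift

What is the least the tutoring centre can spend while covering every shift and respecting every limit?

Block 1 can only be covered by Yilmaz, so that assignment is forced.
Block 2 can only be covered by Priya, so that assignment is forced.
Picking the cheapest available tutor for each shift independently would cost €291, but that ignores the shift limits.
An optimal schedule: Block 1→Yilmaz, Block 2→Priya, Block 3→Priya+Yilmaz, Block 4→Novak, Block 5→Novak+Gallo.
Total: 58 + 43 + 43 + 58 + 23 + 23 + 63 = €311.

€311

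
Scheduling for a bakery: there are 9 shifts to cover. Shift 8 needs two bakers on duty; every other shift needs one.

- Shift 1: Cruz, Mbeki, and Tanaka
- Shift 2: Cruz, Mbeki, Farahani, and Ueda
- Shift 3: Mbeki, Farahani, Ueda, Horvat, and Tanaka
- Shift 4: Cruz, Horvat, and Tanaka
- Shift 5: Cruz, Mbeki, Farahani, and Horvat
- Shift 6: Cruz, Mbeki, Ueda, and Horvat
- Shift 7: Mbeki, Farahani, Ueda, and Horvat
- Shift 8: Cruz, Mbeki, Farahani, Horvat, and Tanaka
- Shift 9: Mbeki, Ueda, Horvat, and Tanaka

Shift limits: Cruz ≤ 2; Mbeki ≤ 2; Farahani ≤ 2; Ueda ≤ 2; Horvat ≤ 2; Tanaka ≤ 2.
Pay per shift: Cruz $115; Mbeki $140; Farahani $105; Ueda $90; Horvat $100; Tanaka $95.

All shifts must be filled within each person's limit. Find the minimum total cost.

$1010

Picking the cheapest available baker for each shift independently would cost $935, but that ignores the shift limits.
An optimal schedule: Shift 1→Tanaka, Shift 2→Ueda, Shift 3→Farahani, Shift 4→Tanaka, Shift 5→Horvat, Shift 6→Cruz, Shift 7→Ueda, Shift 8→Farahani+Cruz, Shift 9→Horvat.
Total: 95 + 90 + 105 + 95 + 100 + 115 + 90 + 105 + 115 + 100 = $1010.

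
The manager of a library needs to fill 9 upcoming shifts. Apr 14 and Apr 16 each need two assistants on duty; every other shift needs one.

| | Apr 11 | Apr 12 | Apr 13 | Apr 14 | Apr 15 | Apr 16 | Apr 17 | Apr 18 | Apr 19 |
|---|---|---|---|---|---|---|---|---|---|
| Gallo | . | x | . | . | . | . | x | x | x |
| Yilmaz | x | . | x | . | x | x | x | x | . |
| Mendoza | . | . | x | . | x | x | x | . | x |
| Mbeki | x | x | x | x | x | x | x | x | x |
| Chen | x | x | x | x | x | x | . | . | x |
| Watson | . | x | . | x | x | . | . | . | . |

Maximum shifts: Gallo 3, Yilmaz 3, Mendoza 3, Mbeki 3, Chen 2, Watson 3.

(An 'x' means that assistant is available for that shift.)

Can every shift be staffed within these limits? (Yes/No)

One valid schedule: Apr 11→Yilmaz, Apr 12→Gallo, Apr 13→Yilmaz, Apr 14→Mbeki+Chen, Apr 15→Yilmaz, Apr 16→Mendoza+Mbeki, Apr 17→Gallo, Apr 18→Gallo, Apr 19→Mendoza.
Loads: Gallo 3/3, Yilmaz 3/3, Mendoza 2/3, Mbeki 2/3, Chen 1/2, Watson 0/3 — all within limits.

Yes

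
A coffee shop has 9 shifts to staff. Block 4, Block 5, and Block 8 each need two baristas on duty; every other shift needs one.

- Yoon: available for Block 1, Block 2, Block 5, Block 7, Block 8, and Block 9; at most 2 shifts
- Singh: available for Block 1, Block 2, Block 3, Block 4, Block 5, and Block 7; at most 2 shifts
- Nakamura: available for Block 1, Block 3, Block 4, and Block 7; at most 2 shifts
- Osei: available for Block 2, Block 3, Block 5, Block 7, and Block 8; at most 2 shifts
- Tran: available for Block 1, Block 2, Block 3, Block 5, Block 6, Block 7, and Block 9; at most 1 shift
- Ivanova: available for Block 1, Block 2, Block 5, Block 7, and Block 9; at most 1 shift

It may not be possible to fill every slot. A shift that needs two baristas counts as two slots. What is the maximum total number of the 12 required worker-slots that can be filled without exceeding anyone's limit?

10

Total capacity across all baristas is 2+2+2+2+1+1 = 10, and 12 slots are needed, so at most 10 can be filled.
An assignment achieving 10: Block 1→Nakamura, Block 2→Osei, Block 3→Singh, Block 4→Singh+Nakamura, Block 5→Ivanova, Block 6→Tran, Block 8→Yoon+Osei, Block 9→Yoon.
Loads: Yoon 2/2, Singh 2/2, Nakamura 2/2, Osei 2/2, Tran 1/1, Ivanova 1/1.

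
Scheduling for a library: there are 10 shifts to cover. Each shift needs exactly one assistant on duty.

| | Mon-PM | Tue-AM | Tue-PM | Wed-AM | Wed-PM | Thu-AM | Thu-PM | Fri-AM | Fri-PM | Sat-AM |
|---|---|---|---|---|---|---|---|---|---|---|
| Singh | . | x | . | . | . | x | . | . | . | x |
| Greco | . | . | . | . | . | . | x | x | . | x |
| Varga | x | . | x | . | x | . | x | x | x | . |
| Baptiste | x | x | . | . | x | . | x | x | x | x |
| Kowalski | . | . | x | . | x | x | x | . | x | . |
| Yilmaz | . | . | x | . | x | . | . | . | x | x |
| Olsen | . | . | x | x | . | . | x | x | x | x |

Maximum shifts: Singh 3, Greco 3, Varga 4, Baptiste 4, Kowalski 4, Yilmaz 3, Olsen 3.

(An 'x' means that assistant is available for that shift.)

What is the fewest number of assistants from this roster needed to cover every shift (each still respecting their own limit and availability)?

10 slots to fill and no one can take more than 4, so at least ⌈10/4⌉ = 3 assistants are needed.
Singh, Varga, and Olsen alone can cover everything: Mon-PM→Varga, Tue-AM→Singh, Tue-PM→Varga, Wed-AM→Olsen, Wed-PM→Varga, Thu-AM→Singh, Thu-PM→Varga, Fri-AM→Olsen, Fri-PM→Olsen, Sat-AM→Singh.

3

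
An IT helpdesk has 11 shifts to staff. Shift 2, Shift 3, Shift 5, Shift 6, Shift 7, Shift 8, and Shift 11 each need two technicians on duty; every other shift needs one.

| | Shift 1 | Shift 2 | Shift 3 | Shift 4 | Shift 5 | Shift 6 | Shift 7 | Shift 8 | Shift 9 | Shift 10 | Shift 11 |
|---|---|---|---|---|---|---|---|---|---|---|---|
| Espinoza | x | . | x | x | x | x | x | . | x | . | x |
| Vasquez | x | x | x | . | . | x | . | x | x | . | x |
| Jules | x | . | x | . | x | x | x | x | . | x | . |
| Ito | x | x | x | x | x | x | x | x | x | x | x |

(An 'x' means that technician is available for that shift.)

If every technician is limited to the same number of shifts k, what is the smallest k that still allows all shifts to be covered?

5

With 4 technicians and 18 worker-slots to fill, someone must work at least ⌈18/4⌉ = 5 shifts, so k ≥ 5.
k = 5 works: Shift 1→Vasquez, Shift 2→Vasquez+Ito, Shift 3→Vasquez+Ito, Shift 4→Espinoza, Shift 5→Espinoza+Jules, Shift 6→Jules+Ito, Shift 7→Espinoza+Jules, Shift 8→Vasquez+Jules, Shift 9→Espinoza, Shift 10→Jules, Shift 11→Espinoza+Vasquez.
Loads: Espinoza 5, Vasquez 5, Jules 5, Ito 3 — all ≤ 5.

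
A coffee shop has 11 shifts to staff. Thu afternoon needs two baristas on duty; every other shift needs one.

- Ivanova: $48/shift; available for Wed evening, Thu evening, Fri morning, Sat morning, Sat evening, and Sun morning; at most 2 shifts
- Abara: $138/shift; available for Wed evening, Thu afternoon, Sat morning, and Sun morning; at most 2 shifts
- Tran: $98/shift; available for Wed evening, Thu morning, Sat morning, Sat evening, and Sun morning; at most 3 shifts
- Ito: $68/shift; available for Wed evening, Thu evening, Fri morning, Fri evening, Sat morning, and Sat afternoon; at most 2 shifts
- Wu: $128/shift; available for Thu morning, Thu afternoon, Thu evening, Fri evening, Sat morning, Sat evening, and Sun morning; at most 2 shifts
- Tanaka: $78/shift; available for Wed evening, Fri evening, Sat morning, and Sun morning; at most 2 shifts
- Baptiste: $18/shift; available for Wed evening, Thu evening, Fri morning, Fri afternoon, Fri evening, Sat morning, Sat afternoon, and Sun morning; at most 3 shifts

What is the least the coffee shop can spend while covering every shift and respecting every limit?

Thu afternoon can only be covered by Abara and Wu, so that assignment is forced.
Fri afternoon can only be covered by Baptiste, so that assignment is forced.
Picking the cheapest available barista for each shift independently would cost $556, but that ignores the shift limits.
An optimal schedule: Wed evening→Ito, Thu morning→Tran, Thu afternoon→Wu+Abara, Thu evening→Ivanova, Fri morning→Baptiste, Fri afternoon→Baptiste, Fri evening→Ito, Sat morning→Tanaka, Sat afternoon→Baptiste, Sat evening→Ivanova, Sun morning→Tanaka.
Total: 68 + 98 + 128 + 138 + 48 + 18 + 18 + 68 + 78 + 18 + 48 + 78 = $806.

$806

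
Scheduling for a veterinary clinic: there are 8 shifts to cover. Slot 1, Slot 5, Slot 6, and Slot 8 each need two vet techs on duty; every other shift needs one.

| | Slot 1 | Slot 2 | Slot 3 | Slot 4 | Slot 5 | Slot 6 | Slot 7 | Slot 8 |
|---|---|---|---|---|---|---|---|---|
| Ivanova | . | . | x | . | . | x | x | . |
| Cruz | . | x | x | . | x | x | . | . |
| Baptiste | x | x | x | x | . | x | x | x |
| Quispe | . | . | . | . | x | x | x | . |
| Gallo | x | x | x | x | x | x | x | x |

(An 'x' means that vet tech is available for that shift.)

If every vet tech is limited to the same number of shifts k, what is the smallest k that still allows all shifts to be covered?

With 5 vet techs and 12 worker-slots to fill, someone must work at least ⌈12/5⌉ = 3 shifts, so k ≥ 3.
k = 3 works: Slot 1→Baptiste+Gallo, Slot 2→Cruz, Slot 3→Ivanova, Slot 4→Baptiste, Slot 5→Cruz+Quispe, Slot 6→Ivanova+Cruz, Slot 7→Ivanova, Slot 8→Baptiste+Gallo.
Loads: Ivanova 3, Cruz 3, Baptiste 3, Quispe 1, Gallo 2 — all ≤ 3.

3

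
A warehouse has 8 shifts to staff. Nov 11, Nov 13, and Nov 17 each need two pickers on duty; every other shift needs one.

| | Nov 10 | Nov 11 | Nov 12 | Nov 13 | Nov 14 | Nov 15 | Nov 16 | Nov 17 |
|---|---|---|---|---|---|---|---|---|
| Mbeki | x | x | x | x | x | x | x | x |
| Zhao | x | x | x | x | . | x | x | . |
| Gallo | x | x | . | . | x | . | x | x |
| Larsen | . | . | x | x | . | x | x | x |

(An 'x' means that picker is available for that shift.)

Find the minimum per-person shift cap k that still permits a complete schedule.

3

With 4 pickers and 11 worker-slots to fill, someone must work at least ⌈11/4⌉ = 3 shifts, so k ≥ 3.
k = 3 works: Nov 10→Mbeki, Nov 11→Mbeki+Zhao, Nov 12→Zhao, Nov 13→Zhao+Larsen, Nov 14→Mbeki, Nov 15→Larsen, Nov 16→Gallo, Nov 17→Gallo+Larsen.
Loads: Mbeki 3, Zhao 3, Gallo 2, Larsen 3 — all ≤ 3.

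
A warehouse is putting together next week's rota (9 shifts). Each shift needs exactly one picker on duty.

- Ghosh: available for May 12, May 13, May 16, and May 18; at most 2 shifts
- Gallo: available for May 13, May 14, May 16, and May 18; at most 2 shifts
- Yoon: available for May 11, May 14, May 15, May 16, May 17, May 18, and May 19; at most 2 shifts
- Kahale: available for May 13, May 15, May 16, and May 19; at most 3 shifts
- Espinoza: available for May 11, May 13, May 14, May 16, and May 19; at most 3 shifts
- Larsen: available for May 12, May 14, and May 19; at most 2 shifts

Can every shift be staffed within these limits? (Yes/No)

Yes

May 17 can only be covered by Yoon, so that assignment is forced.
One valid schedule: May 11→Yoon, May 12→Ghosh, May 13→Gallo, May 14→Gallo, May 15→Kahale, May 16→Kahale, May 17→Yoon, May 18→Ghosh, May 19→Kahale.
Loads: Ghosh 2/2, Gallo 2/2, Yoon 2/2, Kahale 3/3, Espinoza 0/3, Larsen 0/2 — all within limits.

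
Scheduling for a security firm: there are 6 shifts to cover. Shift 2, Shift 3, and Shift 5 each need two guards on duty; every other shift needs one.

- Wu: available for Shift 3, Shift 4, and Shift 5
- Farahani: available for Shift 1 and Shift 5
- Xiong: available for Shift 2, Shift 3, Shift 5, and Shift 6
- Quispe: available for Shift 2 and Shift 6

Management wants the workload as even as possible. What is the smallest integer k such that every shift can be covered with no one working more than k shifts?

With 4 guards and 9 worker-slots to fill, someone must work at least ⌈9/4⌉ = 3 shifts, so k ≥ 3.
k = 3 works: Shift 1→Farahani, Shift 2→Xiong+Quispe, Shift 3→Wu+Xiong, Shift 4→Wu, Shift 5→Wu+Farahani, Shift 6→Xiong.
Loads: Wu 3, Farahani 2, Xiong 3, Quispe 1 — all ≤ 3.

3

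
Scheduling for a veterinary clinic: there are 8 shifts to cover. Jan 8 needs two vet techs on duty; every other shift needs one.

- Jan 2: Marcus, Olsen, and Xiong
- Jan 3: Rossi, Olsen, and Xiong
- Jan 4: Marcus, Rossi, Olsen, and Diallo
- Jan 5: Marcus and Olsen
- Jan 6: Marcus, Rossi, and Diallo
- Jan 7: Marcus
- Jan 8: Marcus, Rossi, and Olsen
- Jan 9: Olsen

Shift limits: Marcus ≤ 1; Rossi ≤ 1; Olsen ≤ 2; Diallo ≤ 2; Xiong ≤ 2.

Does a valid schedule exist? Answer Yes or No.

No

Shifts {Jan 5, Jan 7, Jan 8, Jan 9} need 5 worker-slots in total, but the vet techs available for any of those shifts (Marcus, Rossi, and Olsen) can supply at most 4 among them. So no valid schedule exists.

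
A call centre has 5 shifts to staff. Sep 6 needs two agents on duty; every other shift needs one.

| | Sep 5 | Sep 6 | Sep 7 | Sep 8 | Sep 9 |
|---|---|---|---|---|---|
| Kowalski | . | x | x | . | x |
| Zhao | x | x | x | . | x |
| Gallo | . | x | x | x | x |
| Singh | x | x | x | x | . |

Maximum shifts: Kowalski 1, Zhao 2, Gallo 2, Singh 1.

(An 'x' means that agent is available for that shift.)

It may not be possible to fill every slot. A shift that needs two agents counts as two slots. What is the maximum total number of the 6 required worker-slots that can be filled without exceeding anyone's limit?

6

Total capacity across all agents is 1+2+2+1 = 6, and 6 slots are needed, so at most 6 can be filled.
An assignment achieving 6: Sep 5→Zhao, Sep 6→Zhao+Gallo, Sep 7→Singh, Sep 8→Gallo, Sep 9→Kowalski.
Loads: Kowalski 1/1, Zhao 2/2, Gallo 2/2, Singh 1/1.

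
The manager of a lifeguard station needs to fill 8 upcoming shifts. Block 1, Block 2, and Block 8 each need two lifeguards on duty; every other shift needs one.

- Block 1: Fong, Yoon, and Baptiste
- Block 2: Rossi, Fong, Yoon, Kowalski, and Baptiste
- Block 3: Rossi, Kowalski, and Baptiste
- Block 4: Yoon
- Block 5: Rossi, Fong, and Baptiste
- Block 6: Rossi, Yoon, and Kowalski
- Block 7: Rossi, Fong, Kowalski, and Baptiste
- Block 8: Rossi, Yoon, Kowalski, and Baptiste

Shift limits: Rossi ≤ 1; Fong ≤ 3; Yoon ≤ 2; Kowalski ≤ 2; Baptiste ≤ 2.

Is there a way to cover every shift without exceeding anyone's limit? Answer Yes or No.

No

Total capacity is 1+3+2+2+2 = 10 but 11 worker-slots are needed — infeasible.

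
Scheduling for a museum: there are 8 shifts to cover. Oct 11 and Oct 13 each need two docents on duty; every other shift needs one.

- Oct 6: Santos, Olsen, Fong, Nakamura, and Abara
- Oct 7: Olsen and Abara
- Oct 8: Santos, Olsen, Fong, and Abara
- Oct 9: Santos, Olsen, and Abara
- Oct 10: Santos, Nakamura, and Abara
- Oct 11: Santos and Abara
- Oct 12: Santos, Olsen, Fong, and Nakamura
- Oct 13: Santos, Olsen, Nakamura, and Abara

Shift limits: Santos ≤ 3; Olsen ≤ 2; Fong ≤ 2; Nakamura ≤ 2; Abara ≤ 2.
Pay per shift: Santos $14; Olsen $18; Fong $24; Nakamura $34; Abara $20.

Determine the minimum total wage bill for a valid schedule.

$200

Oct 11 can only be covered by Santos and Abara, so that assignment is forced.
Picking the cheapest available docent for each shift independently would cost $154, but that ignores the shift limits.
An optimal schedule: Oct 6→Fong, Oct 7→Olsen, Oct 8→Olsen, Oct 9→Santos, Oct 10→Santos, Oct 11→Santos+Abara, Oct 12→Fong, Oct 13→Nakamura+Abara.
Total: 24 + 18 + 18 + 14 + 14 + 14 + 20 + 24 + 34 + 20 = $200.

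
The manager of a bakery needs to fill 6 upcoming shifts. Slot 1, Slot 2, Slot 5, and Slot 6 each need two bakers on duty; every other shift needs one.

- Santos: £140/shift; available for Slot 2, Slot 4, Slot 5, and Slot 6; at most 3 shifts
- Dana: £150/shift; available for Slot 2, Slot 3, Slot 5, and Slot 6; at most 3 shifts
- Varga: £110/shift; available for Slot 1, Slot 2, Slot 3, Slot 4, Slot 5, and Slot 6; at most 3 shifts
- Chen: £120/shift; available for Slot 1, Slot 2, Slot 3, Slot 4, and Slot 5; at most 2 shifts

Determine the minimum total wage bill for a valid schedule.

£1290

Slot 1 can only be covered by Varga and Chen, so that assignment is forced.
Picking the cheapest available baker for each shift independently would cost £1160, but that ignores the shift limits.
An optimal schedule: Slot 1→Varga+Chen, Slot 2→Chen+Santos, Slot 3→Varga, Slot 4→Varga, Slot 5→Santos+Dana, Slot 6→Santos+Dana.
Total: 110 + 120 + 120 + 140 + 110 + 110 + 140 + 150 + 140 + 150 = £1290.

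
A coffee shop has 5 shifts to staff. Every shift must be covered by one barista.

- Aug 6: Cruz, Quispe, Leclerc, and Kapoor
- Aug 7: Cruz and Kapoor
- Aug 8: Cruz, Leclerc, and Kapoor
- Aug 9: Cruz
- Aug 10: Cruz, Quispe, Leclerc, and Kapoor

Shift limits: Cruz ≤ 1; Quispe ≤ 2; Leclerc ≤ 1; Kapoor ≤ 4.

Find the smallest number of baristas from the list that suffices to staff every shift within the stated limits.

5 slots to fill and no one can take more than 4, so at least ⌈5/4⌉ = 2 baristas are needed.
Cruz and Kapoor alone can cover everything: Aug 6→Kapoor, Aug 7→Kapoor, Aug 8→Kapoor, Aug 9→Cruz, Aug 10→Kapoor.

2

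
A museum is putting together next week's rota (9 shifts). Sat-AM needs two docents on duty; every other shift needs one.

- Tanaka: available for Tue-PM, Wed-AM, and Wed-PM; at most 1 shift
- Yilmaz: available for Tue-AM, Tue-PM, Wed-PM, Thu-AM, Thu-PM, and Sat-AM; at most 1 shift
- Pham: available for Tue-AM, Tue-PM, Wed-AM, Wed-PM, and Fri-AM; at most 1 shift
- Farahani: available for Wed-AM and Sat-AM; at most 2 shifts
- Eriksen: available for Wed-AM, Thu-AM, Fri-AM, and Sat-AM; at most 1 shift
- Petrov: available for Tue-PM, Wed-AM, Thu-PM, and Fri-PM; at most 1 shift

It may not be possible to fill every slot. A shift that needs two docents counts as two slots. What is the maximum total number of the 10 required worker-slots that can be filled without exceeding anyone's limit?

7

Total capacity across all docents is 1+1+1+2+1+1 = 7, and 10 slots are needed, so at most 7 can be filled.
An assignment achieving 7: Tue-AM→Yilmaz, Wed-AM→Farahani, Wed-PM→Tanaka, Thu-AM→Eriksen, Fri-AM→Pham, Fri-PM→Petrov, Sat-AM→Farahani.
Loads: Tanaka 1/1, Yilmaz 1/1, Pham 1/1, Farahani 2/2, Eriksen 1/1, Petrov 1/1.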